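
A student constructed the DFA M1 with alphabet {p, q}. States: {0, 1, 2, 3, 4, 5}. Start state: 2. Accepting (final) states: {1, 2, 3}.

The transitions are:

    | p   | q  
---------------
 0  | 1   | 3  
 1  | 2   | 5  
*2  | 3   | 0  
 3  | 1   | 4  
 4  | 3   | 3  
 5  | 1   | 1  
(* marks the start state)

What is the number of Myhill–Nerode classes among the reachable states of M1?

All states are reachable from the start state.
P0 = {1,2,3} | {0,4,5}.
The partition is now stable with 2 blocks: {1,2,3} | {0,4,5}.

2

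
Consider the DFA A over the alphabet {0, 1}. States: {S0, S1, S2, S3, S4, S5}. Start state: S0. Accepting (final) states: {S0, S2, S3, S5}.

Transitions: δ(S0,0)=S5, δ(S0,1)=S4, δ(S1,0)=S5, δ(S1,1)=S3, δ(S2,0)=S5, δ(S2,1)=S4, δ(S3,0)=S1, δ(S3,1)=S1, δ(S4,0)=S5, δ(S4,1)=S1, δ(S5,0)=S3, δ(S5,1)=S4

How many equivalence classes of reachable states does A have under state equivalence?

5

Reachable states from the start: {S0,S1,S3,S4,S5}. Unreachable: {S2} — drop them.
P0 = {S0,S3,S5} | {S1,S4}.
On input 0, block {S0,S3,S5} splits into {S0,S5} and {S3}.
Split {S0,S5} by δ(·,0) → {S0} and {S5}.
Split {S1,S4} by δ(·,1) → {S1} and {S4}.
The partition is now stable with 5 blocks: {S0} | {S1} | {S3} | {S5} | {S4}.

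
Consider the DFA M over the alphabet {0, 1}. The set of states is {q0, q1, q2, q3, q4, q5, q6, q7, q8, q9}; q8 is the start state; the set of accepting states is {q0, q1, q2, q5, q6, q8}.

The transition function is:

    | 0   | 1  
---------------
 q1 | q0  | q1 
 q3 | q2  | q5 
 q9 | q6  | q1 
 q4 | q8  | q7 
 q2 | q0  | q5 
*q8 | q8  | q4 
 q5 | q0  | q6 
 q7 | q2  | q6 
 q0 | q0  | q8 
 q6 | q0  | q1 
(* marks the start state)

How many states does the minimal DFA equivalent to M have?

Reachable states from the start: {q0,q1,q2,q4,q5,q6,q7,q8}. Unreachable: {q3,q9} — drop them.
Initial partition by acceptance: {q0,q1,q2,q5,q6,q8} | {q4,q7}.
On input 1, block {q0,q1,q2,q5,q6,q8} splits into {q0,q1,q2,q5,q6} and {q8}.
Split {q0,q1,q2,q5,q6} by δ(·,1) → {q1,q2,q5,q6} and {q0}.
Split {q4,q7} by δ(·,0) → {q4} and {q7}.
No further refinement is possible. Final partition (5 blocks): {q1,q2,q5,q6} | {q4} | {q8} | {q0} | {q7}.

5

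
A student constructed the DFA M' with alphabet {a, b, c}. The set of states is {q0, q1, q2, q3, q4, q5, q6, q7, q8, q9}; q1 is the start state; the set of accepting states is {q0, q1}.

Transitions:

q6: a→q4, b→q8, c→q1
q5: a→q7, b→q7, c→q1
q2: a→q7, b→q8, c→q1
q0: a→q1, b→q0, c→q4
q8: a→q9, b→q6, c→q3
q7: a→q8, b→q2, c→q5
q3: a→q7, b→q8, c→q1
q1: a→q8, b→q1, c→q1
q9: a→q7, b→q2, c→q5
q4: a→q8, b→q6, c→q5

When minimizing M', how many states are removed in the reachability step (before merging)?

1

Starting at q1 and following transitions, the reachable set is {q1, q2, q3, q4, q5, q6, q7, q8, q9}. That leaves q0 unreachable — 1 in total.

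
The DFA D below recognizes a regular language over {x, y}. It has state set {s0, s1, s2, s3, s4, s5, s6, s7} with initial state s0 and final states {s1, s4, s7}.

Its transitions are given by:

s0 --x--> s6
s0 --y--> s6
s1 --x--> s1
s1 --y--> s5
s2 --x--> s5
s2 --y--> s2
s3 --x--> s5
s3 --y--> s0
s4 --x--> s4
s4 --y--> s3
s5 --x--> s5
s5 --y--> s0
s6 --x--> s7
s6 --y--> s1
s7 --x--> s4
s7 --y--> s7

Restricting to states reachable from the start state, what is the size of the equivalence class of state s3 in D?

2

First remove the unreachable states {s2}; 7 states remain.
Initial partition by acceptance: {s1,s4,s7} | {s0,s3,s5,s6}.
Refine {s1,s4,s7} on symbol y: members go to different blocks, giving {s1,s4} and {s7}.
Refine {s0,s3,s5,s6} on symbol x: members go to different blocks, giving {s0,s3,s5} and {s6}.
On input x, block {s0,s3,s5} splits into {s3,s5} and {s0}.
No further refinement is possible. Final partition (5 blocks): {s1,s4} | {s3,s5} | {s7} | {s6} | {s0}.
State s3 belongs to the block {s3,s5}, which has 2 states.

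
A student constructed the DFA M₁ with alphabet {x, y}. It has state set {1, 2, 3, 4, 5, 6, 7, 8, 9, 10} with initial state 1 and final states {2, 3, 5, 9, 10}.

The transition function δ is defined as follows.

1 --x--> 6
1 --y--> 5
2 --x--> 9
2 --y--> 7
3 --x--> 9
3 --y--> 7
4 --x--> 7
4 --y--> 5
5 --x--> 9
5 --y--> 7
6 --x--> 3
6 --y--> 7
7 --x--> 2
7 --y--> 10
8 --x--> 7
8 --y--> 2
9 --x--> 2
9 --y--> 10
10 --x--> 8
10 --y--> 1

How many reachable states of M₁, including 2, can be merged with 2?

States {4} cannot be reached from the start state, so discard them.
Initial partition by acceptance: {2,3,5,9,10} | {1,6,7,8}.
Refine {2,3,5,9,10} on symbol x: members go to different blocks, giving {2,3,5,9} and {10}.
Refine {2,3,5,9} on symbol y: members go to different blocks, giving {2,3,5} and {9}.
Refine {1,6,7,8} on symbol x: members go to different blocks, giving {1,8} and {6,7}.
Refine {6,7} on symbol y: members go to different blocks, giving {6} and {7}.
Refine {1,8} on symbol x: members go to different blocks, giving {1} and {8}.
Stable partition: {2,3,5} | {1} | {10} | {9} | {6} | {7} | {8} — 7 equivalence classes.
The equivalence class containing 2 is {2,3,5}, of size 3.

3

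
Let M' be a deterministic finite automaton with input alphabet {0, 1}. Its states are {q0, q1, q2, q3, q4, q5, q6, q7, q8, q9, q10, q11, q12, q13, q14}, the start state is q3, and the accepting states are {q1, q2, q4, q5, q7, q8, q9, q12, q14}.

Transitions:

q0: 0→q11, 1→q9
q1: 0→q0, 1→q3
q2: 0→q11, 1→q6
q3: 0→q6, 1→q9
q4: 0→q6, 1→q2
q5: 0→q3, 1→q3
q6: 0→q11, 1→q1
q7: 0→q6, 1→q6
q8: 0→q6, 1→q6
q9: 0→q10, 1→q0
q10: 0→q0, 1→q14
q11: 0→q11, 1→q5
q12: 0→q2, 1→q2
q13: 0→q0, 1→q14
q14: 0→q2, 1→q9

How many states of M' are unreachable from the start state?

No path from q3 leads to q4, q7, q8, q12, q13; the other 10 states are all reachable.

5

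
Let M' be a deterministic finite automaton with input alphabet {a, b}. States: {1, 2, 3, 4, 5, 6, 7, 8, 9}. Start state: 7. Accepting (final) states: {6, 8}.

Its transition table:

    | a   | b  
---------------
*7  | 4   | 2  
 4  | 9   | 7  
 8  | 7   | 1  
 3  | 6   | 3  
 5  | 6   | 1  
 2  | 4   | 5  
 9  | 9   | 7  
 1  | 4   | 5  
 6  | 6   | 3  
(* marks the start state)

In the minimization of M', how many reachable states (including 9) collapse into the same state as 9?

2

Reachable states from the start: {1,2,3,4,5,6,7,9}. Unreachable: {8} — drop them.
P0 = {6} | {1,2,3,4,5,7,9}.
Refine {1,2,3,4,5,7,9} on symbol a: members go to different blocks, giving {1,2,4,7,9} and {3,5}.
Refine {1,2,4,7,9} on symbol b: members go to different blocks, giving {4,7,9} and {1,2}.
Refine {4,7,9} on symbol b: members go to different blocks, giving {4,9} and {7}.
On input b, block {3,5} splits into {3} and {5}.
Stable partition: {6} | {4,9} | {3} | {1,2} | {7} | {5} — 6 equivalence classes.
The equivalence class containing 9 is {4,9}, of size 2.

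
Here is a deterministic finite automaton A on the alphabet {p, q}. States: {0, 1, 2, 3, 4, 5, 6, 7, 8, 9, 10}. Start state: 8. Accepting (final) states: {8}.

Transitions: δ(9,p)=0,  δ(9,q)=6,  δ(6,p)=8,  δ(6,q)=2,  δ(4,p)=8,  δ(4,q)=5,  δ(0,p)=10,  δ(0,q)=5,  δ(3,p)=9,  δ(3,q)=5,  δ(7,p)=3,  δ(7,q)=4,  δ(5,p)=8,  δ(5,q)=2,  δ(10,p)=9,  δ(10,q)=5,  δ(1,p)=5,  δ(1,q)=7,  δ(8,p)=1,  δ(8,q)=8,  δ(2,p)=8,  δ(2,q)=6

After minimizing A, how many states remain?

4

Initial partition by acceptance: {8} | {0,1,2,3,4,5,6,7,9,10}.
Split {0,1,2,3,4,5,6,7,9,10} by δ(·,p) → {0,1,3,7,9,10} and {2,4,5,6}.
On input p, block {0,1,3,7,9,10} splits into {0,3,7,9,10} and {1}.
Stable partition: {8} | {0,3,7,9,10} | {2,4,5,6} | {1} — 4 equivalence classes.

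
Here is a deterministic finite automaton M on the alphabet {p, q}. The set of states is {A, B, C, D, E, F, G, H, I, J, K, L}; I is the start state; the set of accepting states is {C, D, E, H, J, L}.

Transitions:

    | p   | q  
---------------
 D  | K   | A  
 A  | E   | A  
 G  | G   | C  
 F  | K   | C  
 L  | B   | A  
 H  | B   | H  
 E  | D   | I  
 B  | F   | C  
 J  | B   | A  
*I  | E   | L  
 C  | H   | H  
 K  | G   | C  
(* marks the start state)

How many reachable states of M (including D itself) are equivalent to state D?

First remove the unreachable states {J}; 11 states remain.
P0 = {C,D,E,H,L} | {A,B,F,G,I,K}.
Refine {C,D,E,H,L} on symbol p: members go to different blocks, giving {D,H,L} and {C,E}.
Split {D,H,L} by δ(·,q) → {D,L} and {H}.
Refine {A,B,F,G,I,K} on symbol p: members go to different blocks, giving {B,F,G,K} and {A,I}.
Split {C,E} by δ(·,p) → {C} and {E}.
Refine {A,I} on symbol q: members go to different blocks, giving {A} and {I}.
No further refinement is possible. Final partition (7 blocks): {D,L} | {B,F,G,K} | {C} | {H} | {A} | {E} | {I}.
State D belongs to the block {D,L}, which has 2 states.

2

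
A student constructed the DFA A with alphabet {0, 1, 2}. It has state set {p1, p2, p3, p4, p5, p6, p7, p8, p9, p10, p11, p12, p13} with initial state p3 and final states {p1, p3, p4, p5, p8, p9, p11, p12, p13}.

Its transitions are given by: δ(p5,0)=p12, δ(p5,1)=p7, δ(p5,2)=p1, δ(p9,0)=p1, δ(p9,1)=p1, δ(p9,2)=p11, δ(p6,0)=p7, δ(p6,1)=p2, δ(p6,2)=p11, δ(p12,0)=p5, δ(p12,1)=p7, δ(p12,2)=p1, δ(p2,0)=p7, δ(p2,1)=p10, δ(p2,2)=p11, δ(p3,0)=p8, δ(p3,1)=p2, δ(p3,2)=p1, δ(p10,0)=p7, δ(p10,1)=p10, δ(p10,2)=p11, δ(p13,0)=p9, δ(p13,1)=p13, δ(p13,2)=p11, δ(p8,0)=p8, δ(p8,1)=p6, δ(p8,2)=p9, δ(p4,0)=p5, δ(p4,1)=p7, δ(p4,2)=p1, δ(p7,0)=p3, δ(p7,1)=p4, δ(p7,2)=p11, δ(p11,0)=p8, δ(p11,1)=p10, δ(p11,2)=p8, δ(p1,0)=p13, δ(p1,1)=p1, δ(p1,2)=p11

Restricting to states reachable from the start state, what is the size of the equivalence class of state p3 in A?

2

P0 = {p1,p3,p4,p5,p8,p9,p11,p12,p13} | {p2,p6,p7,p10}.
Split {p1,p3,p4,p5,p8,p9,p11,p12,p13} by δ(·,1) → {p3,p4,p5,p8,p11,p12} and {p1,p9,p13}.
Refine {p3,p4,p5,p8,p11,p12} on symbol 2: members go to different blocks, giving {p3,p4,p5,p8,p12} and {p11}.
Refine {p2,p6,p7,p10} on symbol 0: members go to different blocks, giving {p2,p6,p10} and {p7}.
Split {p3,p4,p5,p8,p12} by δ(·,1) → {p4,p5,p12} and {p3,p8}.
No further refinement is possible. Final partition (6 blocks): {p4,p5,p12} | {p2,p6,p10} | {p1,p9,p13} | {p11} | {p7} | {p3,p8}.
The equivalence class containing p3 is {p3,p8}, of size 2.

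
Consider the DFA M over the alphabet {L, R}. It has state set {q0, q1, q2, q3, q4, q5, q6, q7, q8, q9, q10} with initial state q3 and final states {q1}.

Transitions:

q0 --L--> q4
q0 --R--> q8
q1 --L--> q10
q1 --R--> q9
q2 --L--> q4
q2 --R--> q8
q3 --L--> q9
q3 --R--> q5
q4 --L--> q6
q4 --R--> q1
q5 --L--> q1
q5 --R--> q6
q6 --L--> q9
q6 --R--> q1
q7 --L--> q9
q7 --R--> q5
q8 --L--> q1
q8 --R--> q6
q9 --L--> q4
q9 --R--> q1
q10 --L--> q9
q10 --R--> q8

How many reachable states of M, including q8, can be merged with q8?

Reachable states from the start: {q1,q3,q4,q5,q6,q8,q9,q10}. Unreachable: {q0,q2,q7} — drop them.
Start with accepting vs non-accepting: {q1} | {q3,q4,q5,q6,q8,q9,q10}.
Refine {q3,q4,q5,q6,q8,q9,q10} on symbol L: members go to different blocks, giving {q3,q4,q6,q9,q10} and {q5,q8}.
Refine {q3,q4,q6,q9,q10} on symbol R: members go to different blocks, giving {q4,q6,q9} and {q3,q10}.
No further refinement is possible. Final partition (4 blocks): {q1} | {q4,q6,q9} | {q5,q8} | {q3,q10}.
State q8 belongs to the block {q5,q8}, which has 2 states.

2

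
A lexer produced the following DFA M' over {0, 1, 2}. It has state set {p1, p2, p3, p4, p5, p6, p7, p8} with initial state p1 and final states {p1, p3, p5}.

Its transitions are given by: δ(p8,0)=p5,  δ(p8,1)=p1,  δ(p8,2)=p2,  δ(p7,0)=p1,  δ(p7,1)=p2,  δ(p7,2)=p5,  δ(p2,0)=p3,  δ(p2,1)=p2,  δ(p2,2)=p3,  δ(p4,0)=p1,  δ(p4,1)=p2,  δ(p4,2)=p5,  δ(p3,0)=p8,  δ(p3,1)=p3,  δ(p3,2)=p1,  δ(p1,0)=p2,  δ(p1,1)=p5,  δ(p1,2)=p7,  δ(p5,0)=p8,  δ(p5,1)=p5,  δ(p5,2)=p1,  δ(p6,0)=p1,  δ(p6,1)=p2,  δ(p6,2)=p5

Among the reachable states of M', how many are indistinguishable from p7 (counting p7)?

1

States {p4,p6} cannot be reached from the start state, so discard them.
Initial partition by acceptance: {p1,p3,p5} | {p2,p7,p8}.
Refine {p1,p3,p5} on symbol 2: members go to different blocks, giving {p3,p5} and {p1}.
On input 0, block {p2,p7,p8} splits into {p2,p8} and {p7}.
Split {p2,p8} by δ(·,1) → {p2} and {p8}.
Stable partition: {p3,p5} | {p2} | {p1} | {p7} | {p8} — 5 equivalence classes.
The equivalence class containing p7 is {p7}, of size 1.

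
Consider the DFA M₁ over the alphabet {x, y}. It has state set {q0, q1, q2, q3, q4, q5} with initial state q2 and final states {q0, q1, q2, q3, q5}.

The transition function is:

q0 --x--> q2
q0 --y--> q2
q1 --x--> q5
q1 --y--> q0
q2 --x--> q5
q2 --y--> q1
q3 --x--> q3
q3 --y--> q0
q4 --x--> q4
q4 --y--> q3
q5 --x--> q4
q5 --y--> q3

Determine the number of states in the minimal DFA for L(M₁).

Every state is reachable, so we keep all 6.
P0 = {q0,q1,q2,q3,q5} | {q4}.
On input x, block {q0,q1,q2,q3,q5} splits into {q0,q1,q2,q3} and {q5}.
Split {q0,q1,q2,q3} by δ(·,x) → {q0,q3} and {q1,q2}.
On input x, block {q0,q3} splits into {q0} and {q3}.
Split {q1,q2} by δ(·,y) → {q1} and {q2}.
The partition is now stable with 6 blocks: {q0} | {q4} | {q5} | {q1} | {q3} | {q2}.

6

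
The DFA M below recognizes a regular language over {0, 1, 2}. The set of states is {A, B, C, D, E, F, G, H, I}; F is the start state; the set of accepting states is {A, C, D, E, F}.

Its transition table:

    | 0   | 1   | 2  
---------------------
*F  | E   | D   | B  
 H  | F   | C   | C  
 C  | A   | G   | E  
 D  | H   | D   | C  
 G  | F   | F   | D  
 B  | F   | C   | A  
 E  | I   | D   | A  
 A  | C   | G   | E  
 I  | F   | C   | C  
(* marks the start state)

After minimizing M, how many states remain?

Start with accepting vs non-accepting: {A,C,D,E,F} | {B,G,H,I}.
Refine {A,C,D,E,F} on symbol 0: members go to different blocks, giving {A,C,F} and {D,E}.
Refine {A,C,F} on symbol 0: members go to different blocks, giving {A,C} and {F}.
Refine {B,G,H,I} on symbol 1: members go to different blocks, giving {B,H,I} and {G}.
Stable partition: {A,C} | {B,H,I} | {D,E} | {F} | {G} — 5 equivalence classes.

5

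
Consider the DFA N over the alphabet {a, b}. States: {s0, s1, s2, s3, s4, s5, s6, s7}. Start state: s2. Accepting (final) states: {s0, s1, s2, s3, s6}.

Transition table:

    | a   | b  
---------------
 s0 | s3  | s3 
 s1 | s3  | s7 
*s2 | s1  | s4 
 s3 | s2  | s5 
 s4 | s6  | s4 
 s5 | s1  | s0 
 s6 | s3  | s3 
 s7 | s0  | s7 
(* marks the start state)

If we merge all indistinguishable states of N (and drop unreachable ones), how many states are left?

6

Every state is reachable, so we keep all 8.
Initial partition by acceptance: {s0,s1,s2,s3,s6} | {s4,s5,s7}.
Split {s0,s1,s2,s3,s6} by δ(·,b) → {s1,s2,s3} and {s0,s6}.
On input a, block {s4,s5,s7} splits into {s4,s7} and {s5}.
Refine {s1,s2,s3} on symbol b: members go to different blocks, giving {s1,s2} and {s3}.
Split {s1,s2} by δ(·,a) → {s1} and {s2}.
The partition is now stable with 6 blocks: {s1} | {s4,s7} | {s0,s6} | {s5} | {s3} | {s2}.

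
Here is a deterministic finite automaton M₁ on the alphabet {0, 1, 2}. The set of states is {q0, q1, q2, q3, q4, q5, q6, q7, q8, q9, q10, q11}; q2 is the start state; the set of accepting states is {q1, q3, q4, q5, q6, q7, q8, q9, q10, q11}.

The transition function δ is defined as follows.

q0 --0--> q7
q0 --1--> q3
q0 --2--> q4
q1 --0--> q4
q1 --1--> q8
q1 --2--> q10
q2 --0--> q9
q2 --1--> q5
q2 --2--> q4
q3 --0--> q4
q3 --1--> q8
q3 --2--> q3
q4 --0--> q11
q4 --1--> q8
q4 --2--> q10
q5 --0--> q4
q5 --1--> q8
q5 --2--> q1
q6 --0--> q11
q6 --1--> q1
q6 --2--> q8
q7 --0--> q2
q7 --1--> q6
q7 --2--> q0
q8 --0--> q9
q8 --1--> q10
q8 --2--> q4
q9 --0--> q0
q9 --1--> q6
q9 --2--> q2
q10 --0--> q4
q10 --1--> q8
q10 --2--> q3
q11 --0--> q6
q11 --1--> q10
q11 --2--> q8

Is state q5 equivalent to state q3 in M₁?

Yes

Start with accepting vs non-accepting: {q1,q3,q4,q5,q6,q7,q8,q9,q10,q11} | {q0,q2}.
Split {q1,q3,q4,q5,q6,q7,q8,q9,q10,q11} by δ(·,0) → {q1,q3,q4,q5,q6,q8,q10,q11} and {q7,q9}.
Refine {q1,q3,q4,q5,q6,q8,q10,q11} on symbol 0: members go to different blocks, giving {q1,q3,q4,q5,q6,q10,q11} and {q8}.
On input 1, block {q1,q3,q4,q5,q6,q10,q11} splits into {q1,q3,q4,q5,q10} and {q6,q11}.
Refine {q1,q3,q4,q5,q10} on symbol 0: members go to different blocks, giving {q1,q3,q5,q10} and {q4}.
The partition is now stable with 6 blocks: {q1,q3,q5,q10} | {q0,q2} | {q7,q9} | {q8} | {q6,q11} | {q4}.
q5 and q3 lie in the same block of the stable partition, so they are equivalent — no string distinguishes them.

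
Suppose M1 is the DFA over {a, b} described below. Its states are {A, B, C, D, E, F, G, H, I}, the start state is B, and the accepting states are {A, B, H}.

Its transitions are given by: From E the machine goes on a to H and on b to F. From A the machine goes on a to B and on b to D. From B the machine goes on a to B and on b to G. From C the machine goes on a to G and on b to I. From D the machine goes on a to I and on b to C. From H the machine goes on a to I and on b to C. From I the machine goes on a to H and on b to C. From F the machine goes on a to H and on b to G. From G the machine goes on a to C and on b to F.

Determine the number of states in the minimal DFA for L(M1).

States {A,D,E} cannot be reached from the start state, so discard them.
Initial partition by acceptance: {B,H} | {C,F,G,I}.
Split {B,H} by δ(·,a) → {B} and {H}.
Split {C,F,G,I} by δ(·,a) → {C,G} and {F,I}.
The partition is now stable with 4 blocks: {B} | {C,G} | {H} | {F,I}.

4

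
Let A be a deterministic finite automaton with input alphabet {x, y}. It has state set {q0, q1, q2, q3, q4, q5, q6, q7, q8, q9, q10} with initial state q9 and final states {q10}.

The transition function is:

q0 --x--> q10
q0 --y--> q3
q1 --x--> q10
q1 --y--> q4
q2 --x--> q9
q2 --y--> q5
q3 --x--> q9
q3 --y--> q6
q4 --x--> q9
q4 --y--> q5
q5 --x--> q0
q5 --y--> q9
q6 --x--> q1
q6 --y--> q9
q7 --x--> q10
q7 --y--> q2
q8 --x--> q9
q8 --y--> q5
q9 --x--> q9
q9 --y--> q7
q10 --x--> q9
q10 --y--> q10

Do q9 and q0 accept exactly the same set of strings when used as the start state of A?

First remove the unreachable states {q8}; 10 states remain.
Initial partition by acceptance: {q10} | {q0,q1,q2,q3,q4,q5,q6,q7,q9}.
Split {q0,q1,q2,q3,q4,q5,q6,q7,q9} by δ(·,x) → {q2,q3,q4,q5,q6,q9} and {q0,q1,q7}.
Split {q2,q3,q4,q5,q6,q9} by δ(·,x) → {q2,q3,q4,q9} and {q5,q6}.
Split {q2,q3,q4,q9} by δ(·,y) → {q2,q3,q4} and {q9}.
No further refinement is possible. Final partition (5 blocks): {q10} | {q2,q3,q4} | {q0,q1,q7} | {q5,q6} | {q9}.
q9 and q0 end up in different blocks, so they are distinguishable. For instance, the string 'x' is accepted from only q0.

No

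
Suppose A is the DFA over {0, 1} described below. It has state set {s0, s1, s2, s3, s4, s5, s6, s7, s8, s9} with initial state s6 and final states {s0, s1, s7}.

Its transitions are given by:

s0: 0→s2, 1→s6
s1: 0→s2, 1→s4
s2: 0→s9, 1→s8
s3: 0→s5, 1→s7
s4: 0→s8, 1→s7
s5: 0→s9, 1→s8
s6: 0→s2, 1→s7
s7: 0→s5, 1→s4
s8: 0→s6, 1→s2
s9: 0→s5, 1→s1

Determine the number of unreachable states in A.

2

BFS from s6 reaches {s1, s2, s4, s5, s6, s7, s8, s9}; the 2 state(s) s0, s3 are never visited.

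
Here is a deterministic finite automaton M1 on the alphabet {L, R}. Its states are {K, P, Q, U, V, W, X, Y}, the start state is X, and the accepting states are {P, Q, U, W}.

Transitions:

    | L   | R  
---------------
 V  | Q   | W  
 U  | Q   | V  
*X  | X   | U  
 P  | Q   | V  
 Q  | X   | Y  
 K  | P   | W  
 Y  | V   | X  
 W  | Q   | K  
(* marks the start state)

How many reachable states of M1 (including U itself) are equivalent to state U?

Every state is reachable, so we keep all 8.
Initial partition by acceptance: {P,Q,U,W} | {K,V,X,Y}.
Split {P,Q,U,W} by δ(·,L) → {P,U,W} and {Q}.
On input L, block {K,V,X,Y} splits into {X,Y} and {V} and {K}.
Split {P,U,W} by δ(·,R) → {P,U} and {W}.
Refine {X,Y} on symbol L: members go to different blocks, giving {Y} and {X}.
The partition is now stable with 7 blocks: {P,U} | {Y} | {Q} | {V} | {K} | {W} | {X}.
State U belongs to the block {P,U}, which has 2 states.

2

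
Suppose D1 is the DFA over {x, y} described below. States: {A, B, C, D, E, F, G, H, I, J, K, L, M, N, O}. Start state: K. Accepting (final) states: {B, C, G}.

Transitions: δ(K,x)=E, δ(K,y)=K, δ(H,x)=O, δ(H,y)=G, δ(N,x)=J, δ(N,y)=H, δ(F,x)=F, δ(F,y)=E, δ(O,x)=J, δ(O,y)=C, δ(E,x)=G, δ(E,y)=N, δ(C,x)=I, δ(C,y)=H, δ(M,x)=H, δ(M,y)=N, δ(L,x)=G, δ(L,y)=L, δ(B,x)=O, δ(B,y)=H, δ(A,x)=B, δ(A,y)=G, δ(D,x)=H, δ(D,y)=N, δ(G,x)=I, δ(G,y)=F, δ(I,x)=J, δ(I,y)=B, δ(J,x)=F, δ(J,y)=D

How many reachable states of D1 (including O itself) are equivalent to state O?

First remove the unreachable states {A,L,M}; 12 states remain.
Start with accepting vs non-accepting: {B,C,G} | {D,E,F,H,I,J,K,N,O}.
Split {D,E,F,H,I,J,K,N,O} by δ(·,x) → {D,F,H,I,J,K,N,O} and {E}.
Split {D,F,H,I,J,K,N,O} by δ(·,x) → {D,F,H,I,J,N,O} and {K}.
Refine {D,F,H,I,J,N,O} on symbol y: members go to different blocks, giving {D,J,N} and {H,I,O} and {F}.
Split {B,C,G} by δ(·,y) → {B,C} and {G}.
Split {D,J,N} by δ(·,x) → {D} and {J} and {N}.
Refine {H,I,O} on symbol x: members go to different blocks, giving {I,O} and {H}.
No further refinement is possible. Final partition (10 blocks): {B,C} | {D} | {E} | {K} | {I,O} | {F} | {G} | {J} | {N} | {H}.
The equivalence class containing O is {I,O}, of size 2.

2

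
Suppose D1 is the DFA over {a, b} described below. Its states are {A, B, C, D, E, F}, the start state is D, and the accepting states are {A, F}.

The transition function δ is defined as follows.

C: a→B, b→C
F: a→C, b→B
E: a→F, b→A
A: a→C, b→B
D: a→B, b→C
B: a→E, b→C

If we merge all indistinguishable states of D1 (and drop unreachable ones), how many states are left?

P0 = {A,F} | {B,C,D,E}.
Split {B,C,D,E} by δ(·,a) → {B,C,D} and {E}.
Refine {B,C,D} on symbol a: members go to different blocks, giving {C,D} and {B}.
No further refinement is possible. Final partition (4 blocks): {A,F} | {C,D} | {E} | {B}.

4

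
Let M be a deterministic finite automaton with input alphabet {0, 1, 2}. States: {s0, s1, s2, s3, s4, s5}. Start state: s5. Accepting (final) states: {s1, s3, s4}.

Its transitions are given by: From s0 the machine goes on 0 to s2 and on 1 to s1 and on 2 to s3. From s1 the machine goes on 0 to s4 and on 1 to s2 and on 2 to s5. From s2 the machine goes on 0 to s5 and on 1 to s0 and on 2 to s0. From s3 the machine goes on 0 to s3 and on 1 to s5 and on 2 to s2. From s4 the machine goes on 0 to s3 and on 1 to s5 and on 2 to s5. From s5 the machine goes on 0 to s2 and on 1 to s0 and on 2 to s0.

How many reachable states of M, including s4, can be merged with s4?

3

All states are reachable from the start state.
Start with accepting vs non-accepting: {s1,s3,s4} | {s0,s2,s5}.
On input 1, block {s0,s2,s5} splits into {s2,s5} and {s0}.
No further refinement is possible. Final partition (3 blocks): {s1,s3,s4} | {s2,s5} | {s0}.
State s4 belongs to the block {s1,s3,s4}, which has 3 states.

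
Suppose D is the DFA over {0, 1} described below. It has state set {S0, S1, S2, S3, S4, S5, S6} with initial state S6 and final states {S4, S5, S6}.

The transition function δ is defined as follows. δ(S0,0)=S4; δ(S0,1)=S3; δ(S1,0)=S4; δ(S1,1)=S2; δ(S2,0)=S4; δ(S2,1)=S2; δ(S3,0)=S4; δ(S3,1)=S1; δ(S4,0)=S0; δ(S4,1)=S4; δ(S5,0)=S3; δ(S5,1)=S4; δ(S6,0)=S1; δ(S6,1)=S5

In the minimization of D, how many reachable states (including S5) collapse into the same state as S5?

3

Every state is reachable, so we keep all 7.
P0 = {S4,S5,S6} | {S0,S1,S2,S3}.
Stable partition: {S4,S5,S6} | {S0,S1,S2,S3} — 2 equivalence classes.
The equivalence class containing S5 is {S4,S5,S6}, of size 3.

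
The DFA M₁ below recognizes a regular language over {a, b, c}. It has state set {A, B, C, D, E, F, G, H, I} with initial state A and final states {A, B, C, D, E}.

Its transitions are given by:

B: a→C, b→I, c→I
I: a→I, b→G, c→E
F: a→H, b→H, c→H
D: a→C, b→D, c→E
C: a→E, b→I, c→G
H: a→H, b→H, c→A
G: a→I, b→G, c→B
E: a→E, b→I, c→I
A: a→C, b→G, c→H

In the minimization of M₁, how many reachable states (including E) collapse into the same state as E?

4

First remove the unreachable states {D,F}; 7 states remain.
P0 = {A,B,C,E} | {G,H,I}.
The partition is now stable with 2 blocks: {A,B,C,E} | {G,H,I}.
The equivalence class containing E is {A,B,C,E}, of size 4.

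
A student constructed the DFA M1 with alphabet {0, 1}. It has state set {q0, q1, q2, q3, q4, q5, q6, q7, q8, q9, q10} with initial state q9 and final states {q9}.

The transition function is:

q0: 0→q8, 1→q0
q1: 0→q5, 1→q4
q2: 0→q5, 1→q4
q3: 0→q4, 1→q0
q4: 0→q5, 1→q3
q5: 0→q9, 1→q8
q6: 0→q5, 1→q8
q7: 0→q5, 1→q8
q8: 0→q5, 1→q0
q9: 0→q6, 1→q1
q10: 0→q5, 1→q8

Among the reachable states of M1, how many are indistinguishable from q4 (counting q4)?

2

States {q2,q7,q10} cannot be reached from the start state, so discard them.
Initial partition by acceptance: {q9} | {q0,q1,q3,q4,q5,q6,q8}.
Refine {q0,q1,q3,q4,q5,q6,q8} on symbol 0: members go to different blocks, giving {q0,q1,q3,q4,q6,q8} and {q5}.
Refine {q0,q1,q3,q4,q6,q8} on symbol 0: members go to different blocks, giving {q1,q4,q6,q8} and {q0,q3}.
Refine {q1,q4,q6,q8} on symbol 1: members go to different blocks, giving {q1,q6} and {q4,q8}.
The partition is now stable with 5 blocks: {q9} | {q1,q6} | {q5} | {q0,q3} | {q4,q8}.
The equivalence class containing q4 is {q4,q8}, of size 2.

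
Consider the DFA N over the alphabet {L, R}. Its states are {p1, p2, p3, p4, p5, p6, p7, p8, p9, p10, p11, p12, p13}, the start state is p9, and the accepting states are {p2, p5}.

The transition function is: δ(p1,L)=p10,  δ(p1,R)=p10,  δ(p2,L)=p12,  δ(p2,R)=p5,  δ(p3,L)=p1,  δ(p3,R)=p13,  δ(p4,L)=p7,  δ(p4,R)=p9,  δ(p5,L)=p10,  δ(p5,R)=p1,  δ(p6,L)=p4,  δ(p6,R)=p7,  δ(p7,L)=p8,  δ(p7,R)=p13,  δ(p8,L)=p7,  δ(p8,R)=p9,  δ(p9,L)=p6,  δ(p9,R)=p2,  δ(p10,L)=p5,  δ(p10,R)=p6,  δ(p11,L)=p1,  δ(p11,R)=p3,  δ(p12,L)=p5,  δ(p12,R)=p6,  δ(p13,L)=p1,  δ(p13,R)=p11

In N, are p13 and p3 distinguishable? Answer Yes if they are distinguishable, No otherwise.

Every state is reachable, so we keep all 13.
Initial partition by acceptance: {p2,p5} | {p1,p3,p4,p6,p7,p8,p9,p10,p11,p12,p13}.
On input R, block {p2,p5} splits into {p2} and {p5}.
Split {p1,p3,p4,p6,p7,p8,p9,p10,p11,p12,p13} by δ(·,L) → {p1,p3,p4,p6,p7,p8,p9,p11,p13} and {p10,p12}.
Split {p1,p3,p4,p6,p7,p8,p9,p11,p13} by δ(·,L) → {p3,p4,p6,p7,p8,p9,p11,p13} and {p1}.
On input L, block {p3,p4,p6,p7,p8,p9,p11,p13} splits into {p4,p6,p7,p8,p9} and {p3,p11,p13}.
Refine {p4,p6,p7,p8,p9} on symbol R: members go to different blocks, giving {p4,p6,p8} and {p7} and {p9}.
Split {p4,p6,p8} by δ(·,L) → {p4,p8} and {p6}.
The partition is now stable with 9 blocks: {p2} | {p4,p8} | {p5} | {p10,p12} | {p1} | {p3,p11,p13} | {p7} | {p9} | {p6}.
p13 and p3 lie in the same block of the stable partition, so they are equivalent — no string distinguishes them.

No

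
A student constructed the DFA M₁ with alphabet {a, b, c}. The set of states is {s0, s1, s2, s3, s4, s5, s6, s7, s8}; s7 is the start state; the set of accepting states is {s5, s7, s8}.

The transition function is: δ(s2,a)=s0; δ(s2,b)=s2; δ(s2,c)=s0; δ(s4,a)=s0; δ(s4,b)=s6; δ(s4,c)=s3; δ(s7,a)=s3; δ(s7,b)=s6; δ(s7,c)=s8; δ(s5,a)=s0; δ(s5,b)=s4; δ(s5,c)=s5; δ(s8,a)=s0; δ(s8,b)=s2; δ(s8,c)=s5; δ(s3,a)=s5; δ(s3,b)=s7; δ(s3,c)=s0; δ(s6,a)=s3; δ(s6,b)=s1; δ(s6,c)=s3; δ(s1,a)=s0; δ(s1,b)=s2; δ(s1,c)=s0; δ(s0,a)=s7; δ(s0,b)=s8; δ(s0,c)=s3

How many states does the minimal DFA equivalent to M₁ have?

3

All states are reachable from the start state.
P0 = {s5,s7,s8} | {s0,s1,s2,s3,s4,s6}.
On input a, block {s0,s1,s2,s3,s4,s6} splits into {s1,s2,s4,s6} and {s0,s3}.
No further refinement is possible. Final partition (3 blocks): {s5,s7,s8} | {s1,s2,s4,s6} | {s0,s3}.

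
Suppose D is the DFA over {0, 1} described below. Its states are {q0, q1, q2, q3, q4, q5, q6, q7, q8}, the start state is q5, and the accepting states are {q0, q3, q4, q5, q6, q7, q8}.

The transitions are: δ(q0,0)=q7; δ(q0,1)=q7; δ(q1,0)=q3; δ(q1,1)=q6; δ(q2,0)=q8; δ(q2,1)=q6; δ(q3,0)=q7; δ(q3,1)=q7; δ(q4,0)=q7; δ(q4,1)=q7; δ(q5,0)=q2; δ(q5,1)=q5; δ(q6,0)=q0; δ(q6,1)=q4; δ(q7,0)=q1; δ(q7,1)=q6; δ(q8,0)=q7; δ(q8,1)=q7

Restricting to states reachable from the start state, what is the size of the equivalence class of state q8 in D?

Start with accepting vs non-accepting: {q0,q3,q4,q5,q6,q7,q8} | {q1,q2}.
On input 0, block {q0,q3,q4,q5,q6,q7,q8} splits into {q0,q3,q4,q6,q8} and {q5,q7}.
Split {q0,q3,q4,q6,q8} by δ(·,0) → {q0,q3,q4,q8} and {q6}.
Split {q5,q7} by δ(·,1) → {q5} and {q7}.
The partition is now stable with 5 blocks: {q0,q3,q4,q8} | {q1,q2} | {q5} | {q6} | {q7}.
The equivalence class containing q8 is {q0,q3,q4,q8}, of size 4.

4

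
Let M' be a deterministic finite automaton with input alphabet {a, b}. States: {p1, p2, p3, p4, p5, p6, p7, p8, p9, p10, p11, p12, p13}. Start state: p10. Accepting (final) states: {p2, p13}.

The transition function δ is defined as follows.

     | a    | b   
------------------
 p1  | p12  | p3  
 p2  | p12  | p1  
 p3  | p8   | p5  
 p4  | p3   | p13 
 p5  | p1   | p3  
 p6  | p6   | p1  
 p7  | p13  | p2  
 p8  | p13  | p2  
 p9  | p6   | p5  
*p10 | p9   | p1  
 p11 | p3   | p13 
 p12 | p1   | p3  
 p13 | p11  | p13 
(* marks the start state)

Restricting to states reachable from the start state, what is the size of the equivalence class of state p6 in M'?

3

First remove the unreachable states {p4,p7}; 11 states remain.
P0 = {p2,p13} | {p1,p3,p5,p6,p8,p9,p10,p11,p12}.
Refine {p2,p13} on symbol b: members go to different blocks, giving {p2} and {p13}.
On input a, block {p1,p3,p5,p6,p8,p9,p10,p11,p12} splits into {p1,p3,p5,p6,p9,p10,p11,p12} and {p8}.
On input a, block {p1,p3,p5,p6,p9,p10,p11,p12} splits into {p1,p5,p6,p9,p10,p11,p12} and {p3}.
Refine {p1,p5,p6,p9,p10,p11,p12} on symbol a: members go to different blocks, giving {p1,p5,p6,p9,p10,p12} and {p11}.
Refine {p1,p5,p6,p9,p10,p12} on symbol b: members go to different blocks, giving {p1,p5,p12} and {p6,p9,p10}.
No further refinement is possible. Final partition (7 blocks): {p2} | {p1,p5,p12} | {p13} | {p8} | {p3} | {p11} | {p6,p9,p10}.
State p6 belongs to the block {p6,p9,p10}, which has 3 states.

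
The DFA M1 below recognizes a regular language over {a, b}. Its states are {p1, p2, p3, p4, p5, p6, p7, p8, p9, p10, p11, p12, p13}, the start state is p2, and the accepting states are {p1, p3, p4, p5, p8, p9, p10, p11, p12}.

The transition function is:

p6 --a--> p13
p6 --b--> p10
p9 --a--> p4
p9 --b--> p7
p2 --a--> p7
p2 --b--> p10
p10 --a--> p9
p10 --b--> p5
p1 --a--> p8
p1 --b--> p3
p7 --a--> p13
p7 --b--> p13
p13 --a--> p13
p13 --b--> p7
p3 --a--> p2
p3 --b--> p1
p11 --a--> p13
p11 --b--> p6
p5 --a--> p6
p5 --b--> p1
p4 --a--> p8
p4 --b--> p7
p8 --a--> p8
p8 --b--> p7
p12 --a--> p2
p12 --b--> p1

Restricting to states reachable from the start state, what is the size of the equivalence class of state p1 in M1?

2

First remove the unreachable states {p11,p12}; 11 states remain.
Start with accepting vs non-accepting: {p1,p3,p4,p5,p8,p9,p10} | {p2,p6,p7,p13}.
On input a, block {p1,p3,p4,p5,p8,p9,p10} splits into {p1,p4,p8,p9,p10} and {p3,p5}.
Refine {p1,p4,p8,p9,p10} on symbol b: members go to different blocks, giving {p4,p8,p9} and {p1,p10}.
On input b, block {p2,p6,p7,p13} splits into {p2,p6} and {p7,p13}.
No further refinement is possible. Final partition (5 blocks): {p4,p8,p9} | {p2,p6} | {p3,p5} | {p1,p10} | {p7,p13}.
The equivalence class containing p1 is {p1,p10}, of size 2.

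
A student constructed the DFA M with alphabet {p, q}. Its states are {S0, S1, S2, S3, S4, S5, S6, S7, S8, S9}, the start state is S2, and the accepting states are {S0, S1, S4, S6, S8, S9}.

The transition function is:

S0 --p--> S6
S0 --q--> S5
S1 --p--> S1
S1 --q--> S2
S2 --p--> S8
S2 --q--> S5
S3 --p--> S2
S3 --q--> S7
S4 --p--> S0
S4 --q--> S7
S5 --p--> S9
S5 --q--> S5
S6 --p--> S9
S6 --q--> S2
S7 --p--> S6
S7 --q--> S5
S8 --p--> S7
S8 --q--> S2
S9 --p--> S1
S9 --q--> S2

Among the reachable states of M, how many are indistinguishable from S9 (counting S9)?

3

Reachable states from the start: {S1,S2,S5,S6,S7,S8,S9}. Unreachable: {S0,S3,S4} — drop them.
Initial partition by acceptance: {S1,S6,S8,S9} | {S2,S5,S7}.
On input p, block {S1,S6,S8,S9} splits into {S1,S6,S9} and {S8}.
Split {S2,S5,S7} by δ(·,p) → {S5,S7} and {S2}.
No further refinement is possible. Final partition (4 blocks): {S1,S6,S9} | {S5,S7} | {S8} | {S2}.
The equivalence class containing S9 is {S1,S6,S9}, of size 3.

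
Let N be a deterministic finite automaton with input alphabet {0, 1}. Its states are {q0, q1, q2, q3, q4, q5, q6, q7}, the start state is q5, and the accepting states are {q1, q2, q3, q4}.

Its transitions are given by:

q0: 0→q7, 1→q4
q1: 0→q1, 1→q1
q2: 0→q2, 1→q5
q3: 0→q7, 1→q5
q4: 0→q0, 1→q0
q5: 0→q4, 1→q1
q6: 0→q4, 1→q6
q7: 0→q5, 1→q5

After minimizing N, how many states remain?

States {q2,q3,q6} cannot be reached from the start state, so discard them.
Initial partition by acceptance: {q1,q4} | {q0,q5,q7}.
Split {q1,q4} by δ(·,0) → {q1} and {q4}.
Split {q0,q5,q7} by δ(·,0) → {q0,q7} and {q5}.
Split {q0,q7} by δ(·,0) → {q0} and {q7}.
Stable partition: {q1} | {q0} | {q4} | {q5} | {q7} — 5 equivalence classes.

5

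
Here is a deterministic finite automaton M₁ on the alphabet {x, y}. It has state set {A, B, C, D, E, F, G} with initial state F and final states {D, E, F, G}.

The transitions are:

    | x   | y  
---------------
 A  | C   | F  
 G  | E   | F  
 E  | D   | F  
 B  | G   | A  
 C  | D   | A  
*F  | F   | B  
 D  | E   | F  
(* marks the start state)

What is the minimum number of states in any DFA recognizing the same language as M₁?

P0 = {D,E,F,G} | {A,B,C}.
On input y, block {D,E,F,G} splits into {D,E,G} and {F}.
On input x, block {A,B,C} splits into {B,C} and {A}.
No further refinement is possible. Final partition (4 blocks): {D,E,G} | {B,C} | {F} | {A}.

4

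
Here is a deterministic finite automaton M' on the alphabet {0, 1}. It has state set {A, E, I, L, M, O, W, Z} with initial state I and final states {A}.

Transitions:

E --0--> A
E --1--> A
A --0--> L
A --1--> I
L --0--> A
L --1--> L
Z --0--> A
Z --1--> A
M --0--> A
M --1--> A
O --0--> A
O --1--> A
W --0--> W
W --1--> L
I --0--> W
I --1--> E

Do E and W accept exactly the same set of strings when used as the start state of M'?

States {M,O,Z} cannot be reached from the start state, so discard them.
Start with accepting vs non-accepting: {A} | {E,I,L,W}.
Refine {E,I,L,W} on symbol 0: members go to different blocks, giving {I,W} and {E,L}.
Split {E,L} by δ(·,1) → {L} and {E}.
On input 1, block {I,W} splits into {I} and {W}.
No further refinement is possible. Final partition (5 blocks): {A} | {I} | {L} | {E} | {W}.
E and W end up in different blocks, so they are distinguishable. For instance, the string '0' is accepted from only E.

No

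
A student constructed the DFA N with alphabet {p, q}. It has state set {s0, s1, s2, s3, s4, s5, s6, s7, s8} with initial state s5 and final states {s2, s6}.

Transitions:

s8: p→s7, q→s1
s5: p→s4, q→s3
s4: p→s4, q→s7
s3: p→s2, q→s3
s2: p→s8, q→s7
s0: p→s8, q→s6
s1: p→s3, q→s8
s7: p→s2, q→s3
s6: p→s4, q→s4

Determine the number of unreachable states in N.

No path from s5 leads to s0, s6; the other 7 states are all reachable.

2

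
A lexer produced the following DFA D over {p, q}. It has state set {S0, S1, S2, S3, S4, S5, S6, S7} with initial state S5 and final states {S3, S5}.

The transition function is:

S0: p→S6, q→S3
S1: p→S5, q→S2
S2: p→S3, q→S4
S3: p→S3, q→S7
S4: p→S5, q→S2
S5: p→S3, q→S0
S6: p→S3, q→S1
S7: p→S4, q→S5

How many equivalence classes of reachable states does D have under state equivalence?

Initial partition by acceptance: {S3,S5} | {S0,S1,S2,S4,S6,S7}.
Refine {S0,S1,S2,S4,S6,S7} on symbol p: members go to different blocks, giving {S1,S2,S4,S6} and {S0,S7}.
Stable partition: {S3,S5} | {S1,S2,S4,S6} | {S0,S7} — 3 equivalence classes.

3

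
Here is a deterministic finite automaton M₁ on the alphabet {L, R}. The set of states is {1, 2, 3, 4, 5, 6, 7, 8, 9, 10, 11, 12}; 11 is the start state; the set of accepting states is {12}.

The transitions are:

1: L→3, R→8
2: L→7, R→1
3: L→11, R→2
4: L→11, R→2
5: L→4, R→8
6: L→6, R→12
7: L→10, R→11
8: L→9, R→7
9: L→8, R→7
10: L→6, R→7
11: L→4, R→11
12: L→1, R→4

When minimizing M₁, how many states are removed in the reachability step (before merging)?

No path from 11 leads to 5; the other 11 states are all reachable.

1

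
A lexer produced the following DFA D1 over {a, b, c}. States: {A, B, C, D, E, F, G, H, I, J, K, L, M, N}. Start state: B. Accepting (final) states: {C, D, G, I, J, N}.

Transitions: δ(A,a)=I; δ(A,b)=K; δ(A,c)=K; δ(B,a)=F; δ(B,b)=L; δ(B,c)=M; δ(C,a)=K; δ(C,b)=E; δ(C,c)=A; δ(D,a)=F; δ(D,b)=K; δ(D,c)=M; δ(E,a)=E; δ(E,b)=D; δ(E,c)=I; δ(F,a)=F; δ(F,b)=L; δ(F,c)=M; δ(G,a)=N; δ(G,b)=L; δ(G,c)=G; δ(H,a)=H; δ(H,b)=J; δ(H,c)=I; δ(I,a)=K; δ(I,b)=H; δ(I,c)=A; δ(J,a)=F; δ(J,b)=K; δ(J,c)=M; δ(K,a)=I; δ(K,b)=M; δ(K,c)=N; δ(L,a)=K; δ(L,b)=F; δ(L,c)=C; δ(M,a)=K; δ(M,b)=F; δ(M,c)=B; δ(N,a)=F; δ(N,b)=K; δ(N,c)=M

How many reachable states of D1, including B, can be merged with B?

First remove the unreachable states {G}; 13 states remain.
Initial partition by acceptance: {C,D,I,J,N} | {A,B,E,F,H,K,L,M}.
On input a, block {A,B,E,F,H,K,L,M} splits into {B,E,F,H,L,M} and {A,K}.
On input a, block {C,D,I,J,N} splits into {D,J,N} and {C,I}.
Refine {B,E,F,H,L,M} on symbol a: members go to different blocks, giving {B,E,F,H} and {L,M}.
Refine {B,E,F,H} on symbol b: members go to different blocks, giving {B,F} and {E,H}.
Split {A,K} by δ(·,b) → {A} and {K}.
Refine {L,M} on symbol c: members go to different blocks, giving {L} and {M}.
The partition is now stable with 8 blocks: {D,J,N} | {B,F} | {A} | {C,I} | {L} | {E,H} | {K} | {M}.
The equivalence class containing B is {B,F}, of size 2.

2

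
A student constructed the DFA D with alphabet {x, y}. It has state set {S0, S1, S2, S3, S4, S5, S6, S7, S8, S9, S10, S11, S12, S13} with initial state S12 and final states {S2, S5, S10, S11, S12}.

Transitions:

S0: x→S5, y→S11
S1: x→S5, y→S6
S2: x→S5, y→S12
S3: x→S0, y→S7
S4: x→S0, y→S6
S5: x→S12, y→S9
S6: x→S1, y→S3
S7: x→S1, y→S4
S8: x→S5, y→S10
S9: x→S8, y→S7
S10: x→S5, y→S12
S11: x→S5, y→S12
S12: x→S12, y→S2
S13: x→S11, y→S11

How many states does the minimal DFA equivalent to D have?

7

States {S13} cannot be reached from the start state, so discard them.
P0 = {S2,S5,S10,S11,S12} | {S0,S1,S3,S4,S6,S7,S8,S9}.
Split {S2,S5,S10,S11,S12} by δ(·,y) → {S2,S10,S11,S12} and {S5}.
Refine {S2,S10,S11,S12} on symbol x: members go to different blocks, giving {S2,S10,S11} and {S12}.
Refine {S0,S1,S3,S4,S6,S7,S8,S9} on symbol x: members go to different blocks, giving {S3,S4,S6,S7,S9} and {S0,S1,S8}.
Refine {S0,S1,S8} on symbol y: members go to different blocks, giving {S0,S8} and {S1}.
Refine {S3,S4,S6,S7,S9} on symbol x: members go to different blocks, giving {S3,S4,S9} and {S6,S7}.
The partition is now stable with 7 blocks: {S2,S10,S11} | {S3,S4,S9} | {S5} | {S12} | {S0,S8} | {S1} | {S6,S7}.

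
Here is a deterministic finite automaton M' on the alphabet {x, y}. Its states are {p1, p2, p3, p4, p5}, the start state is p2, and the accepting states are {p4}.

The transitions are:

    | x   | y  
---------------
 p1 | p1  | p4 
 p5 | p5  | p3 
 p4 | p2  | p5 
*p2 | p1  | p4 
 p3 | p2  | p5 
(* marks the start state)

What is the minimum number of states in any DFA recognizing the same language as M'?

Every state is reachable, so we keep all 5.
Start with accepting vs non-accepting: {p4} | {p1,p2,p3,p5}.
On input y, block {p1,p2,p3,p5} splits into {p1,p2} and {p3,p5}.
Refine {p3,p5} on symbol x: members go to different blocks, giving {p3} and {p5}.
No further refinement is possible. Final partition (4 blocks): {p4} | {p1,p2} | {p3} | {p5}.

4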